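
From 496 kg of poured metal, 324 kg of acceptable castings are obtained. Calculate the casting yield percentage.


Formula: Casting Yield = (W_good / W_total) * 100
Yield = (324 kg / 496 kg) * 100 = 65.3226%

Final answer: 65.3226%


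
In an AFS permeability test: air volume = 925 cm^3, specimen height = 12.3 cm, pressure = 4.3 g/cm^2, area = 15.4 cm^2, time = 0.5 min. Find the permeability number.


Formula: Permeability Number P = (V * H) / (p * A * t)
Numerator: V * H = 925 * 12.3 = 11377.5
Denominator: p * A * t = 4.3 * 15.4 * 0.5 = 33.11
P = 11377.5 / 33.11 = 343.6273

343.6273


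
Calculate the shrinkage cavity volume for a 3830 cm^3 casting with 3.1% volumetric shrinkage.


Formula: V_shrink = V_casting * shrinkage_pct / 100
V_shrink = 3830 cm^3 * 3.1 / 100 = 118.7300 cm^3

118.7300 cm^3


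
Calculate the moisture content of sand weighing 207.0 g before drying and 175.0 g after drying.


Formula: MC = (W_wet - W_dry) / W_wet * 100
Water mass = 207.0 - 175.0 = 32.0 g
MC = 32.0 / 207.0 * 100 = 15.4589%

Answer: 15.4589%


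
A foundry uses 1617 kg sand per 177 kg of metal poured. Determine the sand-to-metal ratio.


Formula: Sand-to-Metal Ratio = W_sand / W_metal
Ratio = 1617 kg / 177 kg = 9.1356

Answer: 9.1356


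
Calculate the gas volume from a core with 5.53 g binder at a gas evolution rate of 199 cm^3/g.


Formula: V_gas = W_binder * gas_evolution_rate
V = 5.53 g * 199 cm^3/g = 1100.4700 cm^3

Final answer: 1100.4700 cm^3


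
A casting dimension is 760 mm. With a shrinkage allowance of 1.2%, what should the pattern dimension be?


Formula: L_pattern = L_casting * (1 + shrinkage_rate/100)
Shrinkage factor = 1 + 1.2/100 = 1.012
L_pattern = 760 mm * 1.012 = 769.1200 mm


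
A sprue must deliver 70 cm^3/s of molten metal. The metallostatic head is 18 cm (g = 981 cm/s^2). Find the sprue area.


Formula: v = sqrt(2*g*h), A = Q/v
Velocity: v = sqrt(2 * 981 * 18) = sqrt(35316) = 187.9255 cm/s
Sprue area: A = Q / v = 70 / 187.9255 = 0.3725 cm^2

Answer: 0.3725 cm^2


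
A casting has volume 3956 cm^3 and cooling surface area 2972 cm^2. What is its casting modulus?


Formula: Casting Modulus M = V / A
M = 3956 cm^3 / 2972 cm^2 = 1.3311 cm

Answer: 1.3311 cm


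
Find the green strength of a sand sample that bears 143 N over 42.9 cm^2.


Formula: Compressive Strength = Force / Area
Strength = 143 N / 42.9 cm^2 = 3.3333 N/cm^2

Answer: 3.3333 N/cm^2


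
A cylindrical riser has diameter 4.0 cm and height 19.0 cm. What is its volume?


Formula: V = pi * (D/2)^2 * H  (cylinder volume)
Radius = D/2 = 4.0/2 = 2.0 cm
V = pi * 2.0^2 * 19.0 = 238.7610 cm^3

Final answer: 238.7610 cm^3


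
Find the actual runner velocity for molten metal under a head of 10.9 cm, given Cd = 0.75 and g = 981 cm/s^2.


Formula: v = Cd * sqrt(2 * g * h)  (Torricelli with discharge coefficient)
2*g*h = 2 * 981 * 10.9 = 21385.8 cm^2/s^2
sqrt(21385.8) = 146.23885 cm/s
v = 0.75 * 146.23885 = 109.6791 cm/s

109.6791 cm/s


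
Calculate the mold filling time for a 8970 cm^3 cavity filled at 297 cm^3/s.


Formula: t_fill = V_mold / Q_flow
t = 8970 cm^3 / 297 cm^3/s = 30.2020 s

30.2020 s


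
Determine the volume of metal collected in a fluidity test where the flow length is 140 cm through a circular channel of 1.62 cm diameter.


Formula: V = pi * (d/2)^2 * L  (cylinder volume)
Radius = 1.62/2 = 0.81 cm
V = pi * 0.81^2 * 140 = 288.5679 cm^3

Answer: 288.5679 cm^3


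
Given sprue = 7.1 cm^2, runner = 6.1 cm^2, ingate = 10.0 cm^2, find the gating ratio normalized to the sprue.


Sprue:Runner:Ingate = 1 : 6.1/7.1 : 10.0/7.1 = 1:0.86:1.41

1:0.86:1.41


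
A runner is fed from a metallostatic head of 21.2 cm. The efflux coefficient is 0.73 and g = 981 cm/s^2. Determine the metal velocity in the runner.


Formula: v = Cd * sqrt(2 * g * h)  (Torricelli with discharge coefficient)
2*g*h = 2 * 981 * 21.2 = 41594.4 cm^2/s^2
sqrt(41594.4) = 203.94705 cm/s
v = 0.73 * 203.94705 = 148.8813 cm/s

148.8813 cm/s


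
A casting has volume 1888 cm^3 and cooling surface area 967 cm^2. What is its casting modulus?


Formula: Casting Modulus M = V / A
M = 1888 cm^3 / 967 cm^2 = 1.9524 cm

Final answer: 1.9524 cm


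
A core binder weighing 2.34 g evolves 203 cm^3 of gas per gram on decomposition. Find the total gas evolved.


Formula: V_gas = W_binder * gas_evolution_rate
V = 2.34 g * 203 cm^3/g = 475.0200 cm^3

Answer: 475.0200 cm^3


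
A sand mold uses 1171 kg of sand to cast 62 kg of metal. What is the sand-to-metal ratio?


Formula: Sand-to-Metal Ratio = W_sand / W_metal
Ratio = 1171 kg / 62 kg = 18.8871


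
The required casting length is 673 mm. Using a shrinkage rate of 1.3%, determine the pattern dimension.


Formula: L_pattern = L_casting * (1 + shrinkage_rate/100)
Shrinkage factor = 1 + 1.3/100 = 1.013
L_pattern = 673 mm * 1.013 = 681.7490 mm

Final answer: 681.7490 mm


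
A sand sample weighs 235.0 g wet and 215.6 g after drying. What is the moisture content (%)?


Formula: MC = (W_wet - W_dry) / W_wet * 100
Water mass = 235.0 - 215.6 = 19.4 g
MC = 19.4 / 235.0 * 100 = 8.2553%

Answer: 8.2553%


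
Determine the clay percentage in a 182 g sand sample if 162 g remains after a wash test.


Formula: Clay% = (W_total - W_washed) / W_total * 100
Clay mass = 182 - 162 = 20 g
Clay% = 20 / 182 * 100 = 10.9890%


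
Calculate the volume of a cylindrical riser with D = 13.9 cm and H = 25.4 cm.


Formula: V = pi * (D/2)^2 * H  (cylinder volume)
Radius = D/2 = 13.9/2 = 6.95 cm
V = pi * 6.95^2 * 25.4 = 3854.3682 cm^3

Final answer: 3854.3682 cm^3


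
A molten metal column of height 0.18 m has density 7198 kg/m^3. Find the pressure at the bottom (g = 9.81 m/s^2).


Formula: P = rho * g * h
rho * g = 7198 * 9.81 = 70612.38 N/m^3
P = 70612.38 * 0.18 = 12710.2284 Pa


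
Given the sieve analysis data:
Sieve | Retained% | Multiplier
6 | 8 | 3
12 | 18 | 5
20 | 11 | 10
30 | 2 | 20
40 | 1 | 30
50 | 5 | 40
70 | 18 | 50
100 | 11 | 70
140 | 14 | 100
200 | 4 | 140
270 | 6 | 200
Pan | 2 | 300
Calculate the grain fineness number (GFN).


Formula: GFN = sum(pct * multiplier) / sum(pct)
sum(pct * multiplier) = 5924
sum(pct) = 100
GFN = 5924 / 100 = 59.24


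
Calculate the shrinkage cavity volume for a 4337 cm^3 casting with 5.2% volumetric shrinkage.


Formula: V_shrink = V_casting * shrinkage_pct / 100
V_shrink = 4337 cm^3 * 5.2 / 100 = 225.5240 cm^3

225.5240 cm^3


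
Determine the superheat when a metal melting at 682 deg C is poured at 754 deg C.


Formula: Superheat = T_pour - T_melt
Superheat = 754 - 682 = 72 deg C

Answer: 72 deg C


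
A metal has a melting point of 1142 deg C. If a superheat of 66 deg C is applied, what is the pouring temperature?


Formula: T_pour = T_melt + Superheat
T_pour = 1142 + 66 = 1208 deg C

Answer: 1208 deg C


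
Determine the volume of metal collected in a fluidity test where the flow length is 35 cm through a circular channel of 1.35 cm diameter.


Formula: V = pi * (d/2)^2 * L  (cylinder volume)
Radius = 1.35/2 = 0.675 cm
V = pi * 0.675^2 * 35 = 50.0986 cm^3


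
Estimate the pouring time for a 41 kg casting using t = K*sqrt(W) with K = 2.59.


Formula: t = K * sqrt(W)
sqrt(W) = sqrt(41) = 6.40312
t = 2.59 * 6.40312 = 16.5841 s


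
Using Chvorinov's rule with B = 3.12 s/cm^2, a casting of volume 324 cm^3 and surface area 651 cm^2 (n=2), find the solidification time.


Formula: t_s = B * (V/A)^n  (Chvorinov's rule, n=2)
Modulus M = V/A = 324/651 = 0.497696 cm
M^2 = 0.497696^2 = 0.247701 cm^2
t_s = 3.12 * 0.247701 = 0.7728 s

Final answer: 0.7728 s


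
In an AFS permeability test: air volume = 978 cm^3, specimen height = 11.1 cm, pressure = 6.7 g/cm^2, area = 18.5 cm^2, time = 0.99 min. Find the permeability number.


Formula: Permeability Number P = (V * H) / (p * A * t)
Numerator: V * H = 978 * 11.1 = 10855.8
Denominator: p * A * t = 6.7 * 18.5 * 0.99 = 122.7105
P = 10855.8 / 122.7105 = 88.4668

Final answer: 88.4668


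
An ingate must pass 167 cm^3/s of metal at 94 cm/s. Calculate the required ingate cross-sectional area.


Formula: A_ingate = Q / v  (continuity equation)
A = 167 cm^3/s / 94 cm/s = 1.7766 cm^2

1.7766 cm^2


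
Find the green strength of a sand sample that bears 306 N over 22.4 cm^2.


Formula: Compressive Strength = Force / Area
Strength = 306 N / 22.4 cm^2 = 13.6607 N/cm^2


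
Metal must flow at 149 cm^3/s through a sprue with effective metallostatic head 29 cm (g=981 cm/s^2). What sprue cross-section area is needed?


Formula: v = sqrt(2*g*h), A = Q/v
Velocity: v = sqrt(2 * 981 * 29) = sqrt(56898) = 238.5330 cm/s
Sprue area: A = Q / v = 149 / 238.5330 = 0.6247 cm^2

Answer: 0.6247 cm^2


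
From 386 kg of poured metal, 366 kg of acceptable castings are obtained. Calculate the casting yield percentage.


Formula: Casting Yield = (W_good / W_total) * 100
Yield = (366 kg / 386 kg) * 100 = 94.8187%

Final answer: 94.8187%


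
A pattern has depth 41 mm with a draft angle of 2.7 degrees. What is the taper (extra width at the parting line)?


Formula: taper = depth * tan(draft_angle)
tan(2.7 deg) = 0.0471588
taper = 41 mm * 0.0471588 = 1.9335 mm

1.9335 mm


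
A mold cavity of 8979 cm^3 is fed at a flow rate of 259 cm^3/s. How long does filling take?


Formula: t_fill = V_mold / Q_flow
t = 8979 cm^3 / 259 cm^3/s = 34.6680 s

Answer: 34.6680 s


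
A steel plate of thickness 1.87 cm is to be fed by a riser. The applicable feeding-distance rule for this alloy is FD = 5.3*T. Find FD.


Formula: FD = 5.3 * T  (riser feeding-distance rule)
FD = 5.3 * 1.87 cm = 9.9110 cm


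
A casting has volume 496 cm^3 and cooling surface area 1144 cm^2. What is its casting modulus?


Formula: Casting Modulus M = V / A
M = 496 cm^3 / 1144 cm^2 = 0.4336 cm

Answer: 0.4336 cm


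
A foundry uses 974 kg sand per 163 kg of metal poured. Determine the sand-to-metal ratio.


Formula: Sand-to-Metal Ratio = W_sand / W_metal
Ratio = 974 kg / 163 kg = 5.9755

Final answer: 5.9755


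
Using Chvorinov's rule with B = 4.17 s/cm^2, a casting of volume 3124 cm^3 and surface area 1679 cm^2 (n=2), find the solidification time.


Formula: t_s = B * (V/A)^n  (Chvorinov's rule, n=2)
Modulus M = V/A = 3124/1679 = 1.860631 cm
M^2 = 1.860631^2 = 3.461948 cm^2
t_s = 4.17 * 3.461948 = 14.4363 s

Answer: 14.4363 s


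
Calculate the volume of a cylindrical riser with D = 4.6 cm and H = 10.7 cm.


Formula: V = pi * (D/2)^2 * H  (cylinder volume)
Radius = D/2 = 4.6/2 = 2.3 cm
V = pi * 2.3^2 * 10.7 = 177.8236 cm^3

Answer: 177.8236 cm^3


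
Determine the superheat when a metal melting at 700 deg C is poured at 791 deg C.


Formula: Superheat = T_pour - T_melt
Superheat = 791 - 700 = 91 deg C

Final answer: 91 deg C


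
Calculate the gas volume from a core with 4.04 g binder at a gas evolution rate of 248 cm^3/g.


Formula: V_gas = W_binder * gas_evolution_rate
V = 4.04 g * 248 cm^3/g = 1001.9200 cm^3

Answer: 1001.9200 cm^3


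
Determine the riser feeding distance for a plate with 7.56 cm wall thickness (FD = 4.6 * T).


Formula: FD = 4.6 * T  (riser feeding-distance rule)
FD = 4.6 * 7.56 cm = 34.7760 cm

Answer: 34.7760 cm


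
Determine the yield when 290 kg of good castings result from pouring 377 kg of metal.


Formula: Casting Yield = (W_good / W_total) * 100
Yield = (290 kg / 377 kg) * 100 = 76.9231%


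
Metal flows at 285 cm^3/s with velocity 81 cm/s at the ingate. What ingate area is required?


Formula: A_ingate = Q / v  (continuity equation)
A = 285 cm^3/s / 81 cm/s = 3.5185 cm^2


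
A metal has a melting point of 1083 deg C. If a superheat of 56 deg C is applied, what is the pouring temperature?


Formula: T_pour = T_melt + Superheat
T_pour = 1083 + 56 = 1139 deg C

Final answer: 1139 deg C


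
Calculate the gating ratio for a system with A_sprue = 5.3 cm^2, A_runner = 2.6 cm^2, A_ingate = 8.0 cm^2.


Sprue:Runner:Ingate = 1 : 2.6/5.3 : 8.0/5.3 = 1:0.49:1.51

1:0.49:1.51


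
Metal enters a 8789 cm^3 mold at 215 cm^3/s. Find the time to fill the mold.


Formula: t_fill = V_mold / Q_flow
t = 8789 cm^3 / 215 cm^3/s = 40.8791 s

Answer: 40.8791 s


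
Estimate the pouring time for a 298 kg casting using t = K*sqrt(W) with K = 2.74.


Formula: t = K * sqrt(W)
sqrt(W) = sqrt(298) = 17.26268
t = 2.74 * 17.26268 = 47.2997 s

Final answer: 47.2997 s


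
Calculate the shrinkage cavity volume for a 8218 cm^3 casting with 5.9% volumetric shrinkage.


Formula: V_shrink = V_casting * shrinkage_pct / 100
V_shrink = 8218 cm^3 * 5.9 / 100 = 484.8620 cm^3

Answer: 484.8620 cm^3


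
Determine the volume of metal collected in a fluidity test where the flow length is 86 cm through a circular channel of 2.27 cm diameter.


Formula: V = pi * (d/2)^2 * L  (cylinder volume)
Radius = 2.27/2 = 1.135 cm
V = pi * 1.135^2 * 86 = 348.0487 cm^3

Answer: 348.0487 cm^3


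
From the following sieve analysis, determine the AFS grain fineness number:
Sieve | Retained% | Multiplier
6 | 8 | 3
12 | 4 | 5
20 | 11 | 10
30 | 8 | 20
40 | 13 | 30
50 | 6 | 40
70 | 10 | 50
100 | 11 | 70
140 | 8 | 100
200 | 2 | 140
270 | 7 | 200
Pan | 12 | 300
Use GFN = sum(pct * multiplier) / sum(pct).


Formula: GFN = sum(pct * multiplier) / sum(pct)
sum(pct * multiplier) = 8294
sum(pct) = 100
GFN = 8294 / 100 = 82.94

82.94


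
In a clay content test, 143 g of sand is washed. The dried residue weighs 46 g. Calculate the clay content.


Formula: Clay% = (W_total - W_washed) / W_total * 100
Clay mass = 143 - 46 = 97 g
Clay% = 97 / 143 * 100 = 67.8322%

67.8322%


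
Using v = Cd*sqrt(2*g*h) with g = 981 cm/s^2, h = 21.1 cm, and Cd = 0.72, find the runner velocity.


Formula: v = Cd * sqrt(2 * g * h)  (Torricelli with discharge coefficient)
2*g*h = 2 * 981 * 21.1 = 41398.2 cm^2/s^2
sqrt(41398.2) = 203.46548 cm/s
v = 0.72 * 203.46548 = 146.4951 cm/s

146.4951 cm/s


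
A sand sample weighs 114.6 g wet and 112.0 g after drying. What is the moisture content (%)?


Formula: MC = (W_wet - W_dry) / W_wet * 100
Water mass = 114.6 - 112.0 = 2.6 g
MC = 2.6 / 114.6 * 100 = 2.2688%

2.2688%


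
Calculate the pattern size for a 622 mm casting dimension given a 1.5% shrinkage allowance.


Formula: L_pattern = L_casting * (1 + shrinkage_rate/100)
Shrinkage factor = 1 + 1.5/100 = 1.015
L_pattern = 622 mm * 1.015 = 631.3300 mm

Final answer: 631.3300 mm


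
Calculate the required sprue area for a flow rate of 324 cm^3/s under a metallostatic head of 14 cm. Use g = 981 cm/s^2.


Formula: v = sqrt(2*g*h), A = Q/v
Velocity: v = sqrt(2 * 981 * 14) = sqrt(27468) = 165.7347 cm/s
Sprue area: A = Q / v = 324 / 165.7347 = 1.9549 cm^2

Final answer: 1.9549 cm^2


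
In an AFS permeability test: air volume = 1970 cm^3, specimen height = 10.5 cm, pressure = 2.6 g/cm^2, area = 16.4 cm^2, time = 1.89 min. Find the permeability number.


Formula: Permeability Number P = (V * H) / (p * A * t)
Numerator: V * H = 1970 * 10.5 = 20685.0
Denominator: p * A * t = 2.6 * 16.4 * 1.89 = 80.5896
P = 20685.0 / 80.5896 = 256.6708


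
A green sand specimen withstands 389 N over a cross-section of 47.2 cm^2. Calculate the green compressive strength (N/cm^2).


Formula: Compressive Strength = Force / Area
Strength = 389 N / 47.2 cm^2 = 8.2415 N/cm^2

Final answer: 8.2415 N/cm^2


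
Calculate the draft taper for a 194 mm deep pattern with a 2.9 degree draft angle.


Formula: taper = depth * tan(draft_angle)
tan(2.9 deg) = 0.0506578
taper = 194 mm * 0.0506578 = 9.8276 mm

Final answer: 9.8276 mm


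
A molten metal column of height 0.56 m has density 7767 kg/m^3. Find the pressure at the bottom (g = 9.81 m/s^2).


Formula: P = rho * g * h
rho * g = 7767 * 9.81 = 76194.27 N/m^3
P = 76194.27 * 0.56 = 42668.7912 Pa


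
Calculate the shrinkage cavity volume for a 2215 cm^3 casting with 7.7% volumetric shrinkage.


Formula: V_shrink = V_casting * shrinkage_pct / 100
V_shrink = 2215 cm^3 * 7.7 / 100 = 170.5550 cm^3

170.5550 cm^3


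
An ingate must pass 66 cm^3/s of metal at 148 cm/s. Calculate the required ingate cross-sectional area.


Formula: A_ingate = Q / v  (continuity equation)
A = 66 cm^3/s / 148 cm/s = 0.4459 cm^2

0.4459 cm^2


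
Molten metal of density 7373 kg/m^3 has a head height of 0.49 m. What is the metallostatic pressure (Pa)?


Formula: P = rho * g * h
rho * g = 7373 * 9.81 = 72329.13 N/m^3
P = 72329.13 * 0.49 = 35441.2737 Pa

Final answer: 35441.2737 Pa


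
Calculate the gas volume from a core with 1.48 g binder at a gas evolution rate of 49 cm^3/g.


Formula: V_gas = W_binder * gas_evolution_rate
V = 1.48 g * 49 cm^3/g = 72.5200 cm^3


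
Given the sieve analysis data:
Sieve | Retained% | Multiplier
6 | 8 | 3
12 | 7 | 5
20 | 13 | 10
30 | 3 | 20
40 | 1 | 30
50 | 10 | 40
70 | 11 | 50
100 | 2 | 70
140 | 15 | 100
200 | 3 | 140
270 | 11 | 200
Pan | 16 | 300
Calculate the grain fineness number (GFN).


Formula: GFN = sum(pct * multiplier) / sum(pct)
sum(pct * multiplier) = 10289
sum(pct) = 100
GFN = 10289 / 100 = 102.89

102.89


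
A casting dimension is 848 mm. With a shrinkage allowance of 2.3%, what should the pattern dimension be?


Formula: L_pattern = L_casting * (1 + shrinkage_rate/100)
Shrinkage factor = 1 + 2.3/100 = 1.023
L_pattern = 848 mm * 1.023 = 867.5040 mm

Final answer: 867.5040 mm


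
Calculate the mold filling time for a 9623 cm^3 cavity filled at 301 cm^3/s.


Formula: t_fill = V_mold / Q_flow
t = 9623 cm^3 / 301 cm^3/s = 31.9701 s


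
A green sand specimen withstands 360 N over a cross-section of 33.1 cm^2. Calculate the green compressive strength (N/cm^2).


Formula: Compressive Strength = Force / Area
Strength = 360 N / 33.1 cm^2 = 10.8761 N/cm^2

Final answer: 10.8761 N/cm^2


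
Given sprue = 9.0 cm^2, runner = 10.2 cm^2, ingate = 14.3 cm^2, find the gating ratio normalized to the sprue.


Sprue:Runner:Ingate = 1 : 10.2/9.0 : 14.3/9.0 = 1:1.13:1.59

Answer: 1:1.13:1.59


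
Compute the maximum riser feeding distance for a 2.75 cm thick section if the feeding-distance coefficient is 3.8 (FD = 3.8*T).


Formula: FD = 3.8 * T  (riser feeding-distance rule)
FD = 3.8 * 2.75 cm = 10.4500 cm


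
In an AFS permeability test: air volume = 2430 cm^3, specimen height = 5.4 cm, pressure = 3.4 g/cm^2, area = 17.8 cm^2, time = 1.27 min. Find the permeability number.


Formula: Permeability Number P = (V * H) / (p * A * t)
Numerator: V * H = 2430 * 5.4 = 13122.0
Denominator: p * A * t = 3.4 * 17.8 * 1.27 = 76.8604
P = 13122.0 / 76.8604 = 170.7251

Answer: 170.7251


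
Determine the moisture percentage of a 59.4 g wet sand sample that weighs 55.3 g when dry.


Formula: MC = (W_wet - W_dry) / W_wet * 100
Water mass = 59.4 - 55.3 = 4.1 g
MC = 4.1 / 59.4 * 100 = 6.9024%


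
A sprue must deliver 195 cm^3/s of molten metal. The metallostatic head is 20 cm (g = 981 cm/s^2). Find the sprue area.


Formula: v = sqrt(2*g*h), A = Q/v
Velocity: v = sqrt(2 * 981 * 20) = sqrt(39240) = 198.0909 cm/s
Sprue area: A = Q / v = 195 / 198.0909 = 0.9844 cm^2


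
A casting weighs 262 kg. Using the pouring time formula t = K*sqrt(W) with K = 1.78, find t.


Formula: t = K * sqrt(W)
sqrt(W) = sqrt(262) = 16.18641
t = 1.78 * 16.18641 = 28.8118 s

Answer: 28.8118 s


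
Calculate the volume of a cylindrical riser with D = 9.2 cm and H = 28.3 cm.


Formula: V = pi * (D/2)^2 * H  (cylinder volume)
Radius = D/2 = 9.2/2 = 4.6 cm
V = pi * 4.6^2 * 28.3 = 1881.2736 cm^3

1881.2736 cm^3


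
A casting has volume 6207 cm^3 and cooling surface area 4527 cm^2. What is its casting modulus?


Formula: Casting Modulus M = V / A
M = 6207 cm^3 / 4527 cm^2 = 1.3711 cm

1.3711 cm


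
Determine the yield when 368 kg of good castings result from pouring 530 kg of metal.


Formula: Casting Yield = (W_good / W_total) * 100
Yield = (368 kg / 530 kg) * 100 = 69.4340%

Answer: 69.4340%


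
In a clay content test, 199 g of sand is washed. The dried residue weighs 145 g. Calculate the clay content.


Formula: Clay% = (W_total - W_washed) / W_total * 100
Clay mass = 199 - 145 = 54 g
Clay% = 54 / 199 * 100 = 27.1357%


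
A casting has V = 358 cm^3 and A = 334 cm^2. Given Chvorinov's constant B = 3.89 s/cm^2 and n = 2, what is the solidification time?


Formula: t_s = B * (V/A)^n  (Chvorinov's rule, n=2)
Modulus M = V/A = 358/334 = 1.071856 cm
M^2 = 1.071856^2 = 1.148875 cm^2
t_s = 3.89 * 1.148875 = 4.4691 s


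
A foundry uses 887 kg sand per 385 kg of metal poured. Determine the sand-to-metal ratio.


Formula: Sand-to-Metal Ratio = W_sand / W_metal
Ratio = 887 kg / 385 kg = 2.3039


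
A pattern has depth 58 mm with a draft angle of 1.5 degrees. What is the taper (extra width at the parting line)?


Formula: taper = depth * tan(draft_angle)
tan(1.5 deg) = 0.0261859
taper = 58 mm * 0.0261859 = 1.5188 mm


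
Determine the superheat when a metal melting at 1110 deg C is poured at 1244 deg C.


Formula: Superheat = T_pour - T_melt
Superheat = 1244 - 1110 = 134 deg C


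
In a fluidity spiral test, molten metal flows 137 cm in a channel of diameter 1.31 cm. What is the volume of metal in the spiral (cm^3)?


Formula: V = pi * (d/2)^2 * L  (cylinder volume)
Radius = 1.31/2 = 0.655 cm
V = pi * 0.655^2 * 137 = 184.6516 cm^3


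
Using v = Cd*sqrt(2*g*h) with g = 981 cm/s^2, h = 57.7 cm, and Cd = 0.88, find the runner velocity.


Formula: v = Cd * sqrt(2 * g * h)  (Torricelli with discharge coefficient)
2*g*h = 2 * 981 * 57.7 = 113207.4 cm^2/s^2
sqrt(113207.4) = 336.46307 cm/s
v = 0.88 * 336.46307 = 296.0875 cm/s


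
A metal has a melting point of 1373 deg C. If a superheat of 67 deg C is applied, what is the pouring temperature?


Formula: T_pour = T_melt + Superheat
T_pour = 1373 + 67 = 1440 deg C


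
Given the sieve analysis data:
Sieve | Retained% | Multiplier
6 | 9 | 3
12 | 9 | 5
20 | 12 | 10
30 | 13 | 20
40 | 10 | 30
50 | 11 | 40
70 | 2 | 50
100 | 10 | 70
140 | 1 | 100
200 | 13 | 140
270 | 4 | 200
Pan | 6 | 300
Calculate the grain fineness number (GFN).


Formula: GFN = sum(pct * multiplier) / sum(pct)
sum(pct * multiplier) = 6512
sum(pct) = 100
GFN = 6512 / 100 = 65.12

Final answer: 65.12


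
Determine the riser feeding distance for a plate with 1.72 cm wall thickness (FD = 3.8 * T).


Formula: FD = 3.8 * T  (riser feeding-distance rule)
FD = 3.8 * 1.72 cm = 6.5360 cm

Answer: 6.5360 cm


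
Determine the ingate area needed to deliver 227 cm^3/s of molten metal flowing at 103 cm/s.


Formula: A_ingate = Q / v  (continuity equation)
A = 227 cm^3/s / 103 cm/s = 2.2039 cm^2

Answer: 2.2039 cm^2


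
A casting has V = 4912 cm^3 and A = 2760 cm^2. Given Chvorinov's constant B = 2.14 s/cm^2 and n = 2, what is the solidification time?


Formula: t_s = B * (V/A)^n  (Chvorinov's rule, n=2)
Modulus M = V/A = 4912/2760 = 1.779710 cm
M^2 = 1.779710^2 = 3.167368 cm^2
t_s = 2.14 * 3.167368 = 6.7782 s


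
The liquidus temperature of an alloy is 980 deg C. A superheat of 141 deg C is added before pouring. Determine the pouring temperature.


Formula: T_pour = T_melt + Superheat
T_pour = 980 + 141 = 1121 deg C

1121 deg C


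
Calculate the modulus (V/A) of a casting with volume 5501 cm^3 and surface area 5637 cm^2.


Formula: Casting Modulus M = V / A
M = 5501 cm^3 / 5637 cm^2 = 0.9759 cm

Final answer: 0.9759 cm


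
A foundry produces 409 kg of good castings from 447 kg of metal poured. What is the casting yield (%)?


Formula: Casting Yield = (W_good / W_total) * 100
Yield = (409 kg / 447 kg) * 100 = 91.4989%

Answer: 91.4989%


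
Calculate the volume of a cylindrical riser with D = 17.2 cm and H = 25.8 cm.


Formula: V = pi * (D/2)^2 * H  (cylinder volume)
Radius = D/2 = 17.2/2 = 8.6 cm
V = pi * 8.6^2 * 25.8 = 5994.6866 cm^3

5994.6866 cm^3


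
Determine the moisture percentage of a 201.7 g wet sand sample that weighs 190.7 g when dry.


Formula: MC = (W_wet - W_dry) / W_wet * 100
Water mass = 201.7 - 190.7 = 11.0 g
MC = 11.0 / 201.7 * 100 = 5.4536%

Final answer: 5.4536%


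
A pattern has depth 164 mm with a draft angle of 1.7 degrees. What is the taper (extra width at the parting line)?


Formula: taper = depth * tan(draft_angle)
tan(1.7 deg) = 0.0296793
taper = 164 mm * 0.0296793 = 4.8674 mm

Final answer: 4.8674 mm


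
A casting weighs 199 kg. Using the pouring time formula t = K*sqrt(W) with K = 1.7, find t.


Formula: t = K * sqrt(W)
sqrt(W) = sqrt(199) = 14.10674
t = 1.7 * 14.10674 = 23.9815 s

23.9815 s


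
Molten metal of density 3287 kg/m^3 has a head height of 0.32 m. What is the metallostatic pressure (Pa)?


Formula: P = rho * g * h
rho * g = 3287 * 9.81 = 32245.47 N/m^3
P = 32245.47 * 0.32 = 10318.5504 Pa

10318.5504 Pa


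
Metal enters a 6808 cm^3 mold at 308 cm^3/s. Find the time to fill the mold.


Formula: t_fill = V_mold / Q_flow
t = 6808 cm^3 / 308 cm^3/s = 22.1039 s

Answer: 22.1039 s


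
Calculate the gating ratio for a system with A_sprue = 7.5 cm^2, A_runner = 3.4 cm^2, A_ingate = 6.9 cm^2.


Sprue:Runner:Ingate = 1 : 3.4/7.5 : 6.9/7.5 = 1:0.45:0.92

Final answer: 1:0.45:0.92


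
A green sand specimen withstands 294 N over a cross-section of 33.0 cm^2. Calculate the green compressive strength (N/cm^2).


Formula: Compressive Strength = Force / Area
Strength = 294 N / 33.0 cm^2 = 8.9091 N/cm^2

Final answer: 8.9091 N/cm^2


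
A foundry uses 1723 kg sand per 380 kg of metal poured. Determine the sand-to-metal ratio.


Formula: Sand-to-Metal Ratio = W_sand / W_metal
Ratio = 1723 kg / 380 kg = 4.5342

Final answer: 4.5342


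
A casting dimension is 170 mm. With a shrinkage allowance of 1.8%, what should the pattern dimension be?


Formula: L_pattern = L_casting * (1 + shrinkage_rate/100)
Shrinkage factor = 1 + 1.8/100 = 1.018
L_pattern = 170 mm * 1.018 = 173.0600 mm

173.0600 mm


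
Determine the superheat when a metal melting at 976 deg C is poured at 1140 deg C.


Formula: Superheat = T_pour - T_melt
Superheat = 1140 - 976 = 164 deg C

Final answer: 164 deg C


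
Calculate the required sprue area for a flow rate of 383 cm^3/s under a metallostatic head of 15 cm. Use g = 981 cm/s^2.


Formula: v = sqrt(2*g*h), A = Q/v
Velocity: v = sqrt(2 * 981 * 15) = sqrt(29430) = 171.5517 cm/s
Sprue area: A = Q / v = 383 / 171.5517 = 2.2326 cm^2

2.2326 cm^2


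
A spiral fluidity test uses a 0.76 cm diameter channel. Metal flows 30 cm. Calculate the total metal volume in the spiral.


Formula: V = pi * (d/2)^2 * L  (cylinder volume)
Radius = 0.76/2 = 0.38 cm
V = pi * 0.38^2 * 30 = 13.6094 cm^3

Final answer: 13.6094 cm^3


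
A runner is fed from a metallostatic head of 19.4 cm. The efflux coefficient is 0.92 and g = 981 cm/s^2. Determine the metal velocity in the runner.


Formula: v = Cd * sqrt(2 * g * h)  (Torricelli with discharge coefficient)
2*g*h = 2 * 981 * 19.4 = 38062.8 cm^2/s^2
sqrt(38062.8) = 195.09690 cm/s
v = 0.92 * 195.09690 = 179.4891 cm/s


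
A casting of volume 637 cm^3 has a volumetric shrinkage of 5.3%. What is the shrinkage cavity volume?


Formula: V_shrink = V_casting * shrinkage_pct / 100
V_shrink = 637 cm^3 * 5.3 / 100 = 33.7610 cm^3


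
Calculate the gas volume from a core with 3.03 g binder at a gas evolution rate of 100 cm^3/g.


Formula: V_gas = W_binder * gas_evolution_rate
V = 3.03 g * 100 cm^3/g = 303.0000 cm^3

Answer: 303.0000 cm^3


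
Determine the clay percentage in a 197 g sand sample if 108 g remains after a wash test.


Formula: Clay% = (W_total - W_washed) / W_total * 100
Clay mass = 197 - 108 = 89 g
Clay% = 89 / 197 * 100 = 45.1777%


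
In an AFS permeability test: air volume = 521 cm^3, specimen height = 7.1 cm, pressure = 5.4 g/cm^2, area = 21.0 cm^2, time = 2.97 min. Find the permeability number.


Formula: Permeability Number P = (V * H) / (p * A * t)
Numerator: V * H = 521 * 7.1 = 3699.1
Denominator: p * A * t = 5.4 * 21.0 * 2.97 = 336.798
P = 3699.1 / 336.798 = 10.9831

Final answer: 10.9831


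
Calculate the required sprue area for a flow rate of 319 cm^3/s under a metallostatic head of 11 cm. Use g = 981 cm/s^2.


Formula: v = sqrt(2*g*h), A = Q/v
Velocity: v = sqrt(2 * 981 * 11) = sqrt(21582) = 146.9081 cm/s
Sprue area: A = Q / v = 319 / 146.9081 = 2.1714 cm^2

Answer: 2.1714 cm^2


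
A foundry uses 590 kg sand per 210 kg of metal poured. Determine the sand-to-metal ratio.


Formula: Sand-to-Metal Ratio = W_sand / W_metal
Ratio = 590 kg / 210 kg = 2.8095


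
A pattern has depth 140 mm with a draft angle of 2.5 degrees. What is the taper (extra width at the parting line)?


Formula: taper = depth * tan(draft_angle)
tan(2.5 deg) = 0.0436609
taper = 140 mm * 0.0436609 = 6.1125 mm

Answer: 6.1125 mm


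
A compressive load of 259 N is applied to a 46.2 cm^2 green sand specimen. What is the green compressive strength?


Formula: Compressive Strength = Force / Area
Strength = 259 N / 46.2 cm^2 = 5.6061 N/cm^2

Final answer: 5.6061 N/cm^2


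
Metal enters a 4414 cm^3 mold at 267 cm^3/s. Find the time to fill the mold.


Formula: t_fill = V_mold / Q_flow
t = 4414 cm^3 / 267 cm^3/s = 16.5318 s


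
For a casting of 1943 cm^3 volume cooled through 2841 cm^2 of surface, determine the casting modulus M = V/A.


Formula: Casting Modulus M = V / A
M = 1943 cm^3 / 2841 cm^2 = 0.6839 cm


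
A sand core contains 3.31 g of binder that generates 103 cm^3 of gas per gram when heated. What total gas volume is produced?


Formula: V_gas = W_binder * gas_evolution_rate
V = 3.31 g * 103 cm^3/g = 340.9300 cm^3

340.9300 cm^3


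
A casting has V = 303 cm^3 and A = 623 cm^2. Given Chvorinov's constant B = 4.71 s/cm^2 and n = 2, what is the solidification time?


Formula: t_s = B * (V/A)^n  (Chvorinov's rule, n=2)
Modulus M = V/A = 303/623 = 0.486356 cm
M^2 = 0.486356^2 = 0.236542 cm^2
t_s = 4.71 * 0.236542 = 1.1141 s

1.1141 s


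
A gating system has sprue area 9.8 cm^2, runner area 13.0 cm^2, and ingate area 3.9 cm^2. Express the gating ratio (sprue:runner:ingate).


Sprue:Runner:Ingate = 1 : 13.0/9.8 : 3.9/9.8 = 1:1.33:0.40

Answer: 1:1.33:0.40


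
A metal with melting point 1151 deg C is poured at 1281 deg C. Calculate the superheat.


Formula: Superheat = T_pour - T_melt
Superheat = 1281 - 1151 = 130 deg C

Answer: 130 deg C


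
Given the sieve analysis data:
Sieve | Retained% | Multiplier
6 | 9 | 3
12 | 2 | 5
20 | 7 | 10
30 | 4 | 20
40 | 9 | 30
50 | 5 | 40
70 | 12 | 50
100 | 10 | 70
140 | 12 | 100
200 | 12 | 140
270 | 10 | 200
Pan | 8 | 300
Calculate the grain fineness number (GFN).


Formula: GFN = sum(pct * multiplier) / sum(pct)
sum(pct * multiplier) = 9237
sum(pct) = 100
GFN = 9237 / 100 = 92.37

92.37


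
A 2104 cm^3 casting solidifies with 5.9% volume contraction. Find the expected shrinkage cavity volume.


Formula: V_shrink = V_casting * shrinkage_pct / 100
V_shrink = 2104 cm^3 * 5.9 / 100 = 124.1360 cm^3

Final answer: 124.1360 cm^3


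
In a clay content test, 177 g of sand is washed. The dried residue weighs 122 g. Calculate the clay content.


Formula: Clay% = (W_total - W_washed) / W_total * 100
Clay mass = 177 - 122 = 55 g
Clay% = 55 / 177 * 100 = 31.0734%

31.0734%


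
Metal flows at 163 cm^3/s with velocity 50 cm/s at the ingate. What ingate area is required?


Formula: A_ingate = Q / v  (continuity equation)
A = 163 cm^3/s / 50 cm/s = 3.2600 cm^2


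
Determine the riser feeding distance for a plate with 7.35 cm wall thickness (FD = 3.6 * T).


Formula: FD = 3.6 * T  (riser feeding-distance rule)
FD = 3.6 * 7.35 cm = 26.4600 cm

Answer: 26.4600 cm


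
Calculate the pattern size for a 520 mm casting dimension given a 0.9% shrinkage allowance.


Formula: L_pattern = L_casting * (1 + shrinkage_rate/100)
Shrinkage factor = 1 + 0.9/100 = 1.009
L_pattern = 520 mm * 1.009 = 524.6800 mm

524.6800 mm


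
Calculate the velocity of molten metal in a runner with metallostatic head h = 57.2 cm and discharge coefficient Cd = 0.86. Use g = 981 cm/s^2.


Formula: v = Cd * sqrt(2 * g * h)  (Torricelli with discharge coefficient)
2*g*h = 2 * 981 * 57.2 = 112226.4 cm^2/s^2
sqrt(112226.4) = 335.00209 cm/s
v = 0.86 * 335.00209 = 288.1018 cm/s

Answer: 288.1018 cm/s


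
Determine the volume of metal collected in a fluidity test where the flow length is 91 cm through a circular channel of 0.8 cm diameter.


Formula: V = pi * (d/2)^2 * L  (cylinder volume)
Radius = 0.8/2 = 0.4 cm
V = pi * 0.4^2 * 91 = 45.7416 cm^3


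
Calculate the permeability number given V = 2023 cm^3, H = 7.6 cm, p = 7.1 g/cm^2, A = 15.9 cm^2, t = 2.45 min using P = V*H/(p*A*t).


Formula: Permeability Number P = (V * H) / (p * A * t)
Numerator: V * H = 2023 * 7.6 = 15374.8
Denominator: p * A * t = 7.1 * 15.9 * 2.45 = 276.5805
P = 15374.8 / 276.5805 = 55.5889

Final answer: 55.5889


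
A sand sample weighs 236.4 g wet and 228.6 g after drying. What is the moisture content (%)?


Formula: MC = (W_wet - W_dry) / W_wet * 100
Water mass = 236.4 - 228.6 = 7.8 g
MC = 7.8 / 236.4 * 100 = 3.2995%


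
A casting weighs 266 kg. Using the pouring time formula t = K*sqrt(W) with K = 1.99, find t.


Formula: t = K * sqrt(W)
sqrt(W) = sqrt(266) = 16.30951
t = 1.99 * 16.30951 = 32.4559 s

Answer: 32.4559 s


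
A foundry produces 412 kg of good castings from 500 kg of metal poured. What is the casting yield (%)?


Formula: Casting Yield = (W_good / W_total) * 100
Yield = (412 kg / 500 kg) * 100 = 82.4000%

Answer: 82.4000%


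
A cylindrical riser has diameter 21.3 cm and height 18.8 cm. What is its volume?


Formula: V = pi * (D/2)^2 * H  (cylinder volume)
Radius = D/2 = 21.3/2 = 10.65 cm
V = pi * 10.65^2 * 18.8 = 6698.9531 cm^3

Answer: 6698.9531 cm^3


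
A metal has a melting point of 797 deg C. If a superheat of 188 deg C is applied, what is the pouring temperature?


Formula: T_pour = T_melt + Superheat
T_pour = 797 + 188 = 985 deg C

Final answer: 985 deg C


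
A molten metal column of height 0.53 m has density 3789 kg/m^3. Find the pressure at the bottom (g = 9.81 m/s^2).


Formula: P = rho * g * h
rho * g = 3789 * 9.81 = 37170.09 N/m^3
P = 37170.09 * 0.53 = 19700.1477 Pa

Final answer: 19700.1477 Pa


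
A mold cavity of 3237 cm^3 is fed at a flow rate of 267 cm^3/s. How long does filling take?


Formula: t_fill = V_mold / Q_flow
t = 3237 cm^3 / 267 cm^3/s = 12.1236 s


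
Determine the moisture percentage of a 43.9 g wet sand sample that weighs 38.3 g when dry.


Formula: MC = (W_wet - W_dry) / W_wet * 100
Water mass = 43.9 - 38.3 = 5.6 g
MC = 5.6 / 43.9 * 100 = 12.7563%

Answer: 12.7563%


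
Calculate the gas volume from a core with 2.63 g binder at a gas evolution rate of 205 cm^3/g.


Formula: V_gas = W_binder * gas_evolution_rate
V = 2.63 g * 205 cm^3/g = 539.1500 cm^3

Final answer: 539.1500 cm^3


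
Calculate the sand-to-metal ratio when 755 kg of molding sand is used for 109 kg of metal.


Formula: Sand-to-Metal Ratio = W_sand / W_metal
Ratio = 755 kg / 109 kg = 6.9266

6.9266


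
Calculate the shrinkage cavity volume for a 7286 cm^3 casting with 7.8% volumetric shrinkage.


Formula: V_shrink = V_casting * shrinkage_pct / 100
V_shrink = 7286 cm^3 * 7.8 / 100 = 568.3080 cm^3

Answer: 568.3080 cm^3


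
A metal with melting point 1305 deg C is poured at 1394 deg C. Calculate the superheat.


Formula: Superheat = T_pour - T_melt
Superheat = 1394 - 1305 = 89 deg C

Final answer: 89 deg C


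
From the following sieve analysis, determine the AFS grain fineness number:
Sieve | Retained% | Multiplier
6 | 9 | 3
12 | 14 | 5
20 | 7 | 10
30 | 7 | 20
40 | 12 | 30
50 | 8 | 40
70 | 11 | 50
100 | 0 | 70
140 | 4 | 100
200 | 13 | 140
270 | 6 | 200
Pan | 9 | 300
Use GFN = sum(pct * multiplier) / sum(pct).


Formula: GFN = sum(pct * multiplier) / sum(pct)
sum(pct * multiplier) = 7657
sum(pct) = 100
GFN = 7657 / 100 = 76.57

Answer: 76.57


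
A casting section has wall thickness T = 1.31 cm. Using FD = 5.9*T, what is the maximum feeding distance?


Formula: FD = 5.9 * T  (riser feeding-distance rule)
FD = 5.9 * 1.31 cm = 7.7290 cm

Final answer: 7.7290 cm


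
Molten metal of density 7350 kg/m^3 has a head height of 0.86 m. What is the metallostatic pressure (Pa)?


Formula: P = rho * g * h
rho * g = 7350 * 9.81 = 72103.5 N/m^3
P = 72103.5 * 0.86 = 62009.0100 Pa


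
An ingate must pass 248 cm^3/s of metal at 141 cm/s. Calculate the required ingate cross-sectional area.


Formula: A_ingate = Q / v  (continuity equation)
A = 248 cm^3/s / 141 cm/s = 1.7589 cm^2

1.7589 cm^2


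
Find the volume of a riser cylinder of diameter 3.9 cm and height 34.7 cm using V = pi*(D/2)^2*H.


Formula: V = pi * (D/2)^2 * H  (cylinder volume)
Radius = D/2 = 3.9/2 = 1.95 cm
V = pi * 1.95^2 * 34.7 = 414.5229 cm^3

Answer: 414.5229 cm^3


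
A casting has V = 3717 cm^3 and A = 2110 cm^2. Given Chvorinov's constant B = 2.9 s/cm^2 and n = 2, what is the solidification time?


Formula: t_s = B * (V/A)^n  (Chvorinov's rule, n=2)
Modulus M = V/A = 3717/2110 = 1.761611 cm
M^2 = 1.761611^2 = 3.103273 cm^2
t_s = 2.9 * 3.103273 = 8.9995 s

8.9995 s


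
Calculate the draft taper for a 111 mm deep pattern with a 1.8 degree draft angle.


Formula: taper = depth * tan(draft_angle)
tan(1.8 deg) = 0.0314263
taper = 111 mm * 0.0314263 = 3.4883 mm


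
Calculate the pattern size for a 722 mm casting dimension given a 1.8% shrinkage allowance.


Formula: L_pattern = L_casting * (1 + shrinkage_rate/100)
Shrinkage factor = 1 + 1.8/100 = 1.018
L_pattern = 722 mm * 1.018 = 734.9960 mm


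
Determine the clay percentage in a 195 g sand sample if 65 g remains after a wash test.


Formula: Clay% = (W_total - W_washed) / W_total * 100
Clay mass = 195 - 65 = 130 g
Clay% = 130 / 195 * 100 = 66.6667%

66.6667%


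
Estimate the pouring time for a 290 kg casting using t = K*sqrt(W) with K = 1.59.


Formula: t = K * sqrt(W)
sqrt(W) = sqrt(290) = 17.02939
t = 1.59 * 17.02939 = 27.0767 s

Answer: 27.0767 s


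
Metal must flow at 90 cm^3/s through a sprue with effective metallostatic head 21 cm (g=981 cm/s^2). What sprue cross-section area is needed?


Formula: v = sqrt(2*g*h), A = Q/v
Velocity: v = sqrt(2 * 981 * 21) = sqrt(41202) = 202.9828 cm/s
Sprue area: A = Q / v = 90 / 202.9828 = 0.4434 cm^2


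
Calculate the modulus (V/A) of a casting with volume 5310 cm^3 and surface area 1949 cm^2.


Formula: Casting Modulus M = V / A
M = 5310 cm^3 / 1949 cm^2 = 2.7245 cm

Final answer: 2.7245 cm


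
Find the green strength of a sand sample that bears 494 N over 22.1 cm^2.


Formula: Compressive Strength = Force / Area
Strength = 494 N / 22.1 cm^2 = 22.3529 N/cm^2

22.3529 N/cm^2


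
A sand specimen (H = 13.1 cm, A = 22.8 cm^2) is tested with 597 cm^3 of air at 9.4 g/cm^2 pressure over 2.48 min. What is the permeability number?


Formula: Permeability Number P = (V * H) / (p * A * t)
Numerator: V * H = 597 * 13.1 = 7820.7
Denominator: p * A * t = 9.4 * 22.8 * 2.48 = 531.5136
P = 7820.7 / 531.5136 = 14.7140

14.7140


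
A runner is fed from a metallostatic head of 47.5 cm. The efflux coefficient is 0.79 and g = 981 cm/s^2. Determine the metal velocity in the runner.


Formula: v = Cd * sqrt(2 * g * h)  (Torricelli with discharge coefficient)
2*g*h = 2 * 981 * 47.5 = 93195.0 cm^2/s^2
sqrt(93195.0) = 305.27856 cm/s
v = 0.79 * 305.27856 = 241.1701 cm/s

Final answer: 241.1701 cm/s


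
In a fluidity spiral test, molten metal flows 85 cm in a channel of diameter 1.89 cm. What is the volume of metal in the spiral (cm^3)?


Formula: V = pi * (d/2)^2 * L  (cylinder volume)
Radius = 1.89/2 = 0.945 cm
V = pi * 0.945^2 * 85 = 238.4693 cm^3

238.4693 cm^3
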